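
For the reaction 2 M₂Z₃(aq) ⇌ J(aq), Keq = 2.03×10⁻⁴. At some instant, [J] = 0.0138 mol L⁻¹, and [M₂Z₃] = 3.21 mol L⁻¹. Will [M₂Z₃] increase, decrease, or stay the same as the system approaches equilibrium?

increase

Q = [J] / [M₂Z₃]² = (0.0138) / (3.21)² = 0.00134
Q = 0.00134 > Keq = 2.03×10⁻⁴: net reverse reaction.
M₂Z₃ is a reactant, so it increases.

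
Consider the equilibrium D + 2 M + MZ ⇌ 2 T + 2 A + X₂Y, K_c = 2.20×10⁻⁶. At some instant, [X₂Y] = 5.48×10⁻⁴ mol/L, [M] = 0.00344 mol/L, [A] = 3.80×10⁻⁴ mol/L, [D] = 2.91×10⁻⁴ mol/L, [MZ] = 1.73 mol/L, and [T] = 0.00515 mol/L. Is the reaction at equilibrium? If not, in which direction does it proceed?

to the right

Q_c = [T]²·[A]²·[X₂Y] / ([D]·[M]²·[MZ]) = (0.00515)²·(3.80×10⁻⁴)²·(5.48×10⁻⁴) / ((2.91×10⁻⁴)·(0.00344)²·(1.73)) = 3.52×10⁻⁷
Q_c = 3.52×10⁻⁷ < K_c = 2.20×10⁻⁶, so the forward reaction proceeds.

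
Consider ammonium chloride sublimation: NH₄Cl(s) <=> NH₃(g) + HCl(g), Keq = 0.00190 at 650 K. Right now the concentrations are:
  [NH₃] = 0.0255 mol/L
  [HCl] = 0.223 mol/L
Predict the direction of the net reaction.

(NH₄Cl is a pure solid — omitted from Q.)
Q = [NH₃]·[HCl] = (0.0255)·(0.223) = 0.00569
Q = 0.00569 > Keq = 0.00190, so the reverse reaction proceeds.

in the reverse direction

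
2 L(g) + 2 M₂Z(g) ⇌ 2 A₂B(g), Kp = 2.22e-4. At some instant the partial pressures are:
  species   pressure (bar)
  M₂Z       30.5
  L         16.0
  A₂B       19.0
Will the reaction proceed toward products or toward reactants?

Qp = P(A₂B)² / (P(L)²·P(M₂Z)²) = (19.0)² / ((16.0)²·(30.5)²) = 0.00152
Qp = 0.00152 > Kp = 2.22e-4, so the reverse reaction proceeds.

in the reverse direction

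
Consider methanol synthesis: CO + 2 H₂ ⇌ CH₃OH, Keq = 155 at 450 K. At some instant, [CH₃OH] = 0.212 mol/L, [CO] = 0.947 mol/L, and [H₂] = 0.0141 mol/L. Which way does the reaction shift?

Q = [CH₃OH] / ([CO]·[H₂]²) = (0.212) / ((0.947)·(0.0141)²) = 1130
Q = 1130 > Keq = 155, so the reverse reaction proceeds.

in the reverse direction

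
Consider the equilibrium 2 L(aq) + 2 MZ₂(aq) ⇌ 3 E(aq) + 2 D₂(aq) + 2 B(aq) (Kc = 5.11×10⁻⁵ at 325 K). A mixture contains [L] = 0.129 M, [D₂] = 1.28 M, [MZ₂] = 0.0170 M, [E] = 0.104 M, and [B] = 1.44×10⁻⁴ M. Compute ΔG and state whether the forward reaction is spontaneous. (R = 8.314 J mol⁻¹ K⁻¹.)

Qc = [E]³·[D₂]²·[B]² / ([L]²·[MZ₂]²) = (0.104)³·(1.28)²·(1.44×10⁻⁴)² / ((0.129)²·(0.0170)²) = 7.95×10⁻⁶
ΔG = RT ln(Qc/Kc) = (8.314 J mol⁻¹ K⁻¹)(325 K) × ln(7.95×10⁻⁶/5.11×10⁻⁵)
   = (2.702 kJ/mol)(-1.861) = -5.03 kJ/mol
ΔG < 0, so the forward reaction is spontaneous (proceeds forward).

ΔG = -5.03 kJ/mol; the forward reaction is spontaneous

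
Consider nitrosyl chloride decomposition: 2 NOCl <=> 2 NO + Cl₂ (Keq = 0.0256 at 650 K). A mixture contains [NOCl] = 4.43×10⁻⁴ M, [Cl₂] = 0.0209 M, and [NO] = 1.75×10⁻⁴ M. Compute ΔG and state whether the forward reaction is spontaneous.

ΔG = -11.1 kJ/mol; the forward reaction is spontaneous

Q = [NO]²·[Cl₂] / [NOCl]² = (1.75×10⁻⁴)²·(0.0209) / (4.43×10⁻⁴)² = 0.00326
ΔG = RT ln(Q/Keq) = (8.314 J mol⁻¹ K⁻¹)(650 K) × ln(0.00326/0.0256)
   = (5.404 kJ/mol)(-2.061) = -11.1 kJ/mol
ΔG < 0, so the forward reaction is spontaneous (proceeds forward).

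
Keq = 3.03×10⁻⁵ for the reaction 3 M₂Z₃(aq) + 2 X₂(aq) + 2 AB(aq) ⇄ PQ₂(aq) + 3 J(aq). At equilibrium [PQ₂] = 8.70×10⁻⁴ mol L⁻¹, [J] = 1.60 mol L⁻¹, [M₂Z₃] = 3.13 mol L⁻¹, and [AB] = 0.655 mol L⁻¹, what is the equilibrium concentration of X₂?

At equilibrium, Keq = [PQ₂]·[J]³ / ([M₂Z₃]³·[X₂]²·[AB]²) = 3.03×10⁻⁵.
(8.70×10⁻⁴)·(1.60)³ / ((3.13)³·([X₂])²·(0.655)²) = 3.03×10⁻⁵
[X₂]² = 8.94 ⇒ [X₂] = 2.99 mol L⁻¹

[X₂] = 2.99 mol L⁻¹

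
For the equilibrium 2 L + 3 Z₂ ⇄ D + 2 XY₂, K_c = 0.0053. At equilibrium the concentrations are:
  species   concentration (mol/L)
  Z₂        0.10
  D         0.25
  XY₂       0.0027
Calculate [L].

At equilibrium, K_c = [D]·[XY₂]² / ([L]²·[Z₂]³) = 0.0053.
(0.25)·(0.0027)² / (([L])²·(0.10)³) = 0.0053
[L]² = 0.344 ⇒ [L] = 0.59 mol/L

[L] = 0.59 mol/L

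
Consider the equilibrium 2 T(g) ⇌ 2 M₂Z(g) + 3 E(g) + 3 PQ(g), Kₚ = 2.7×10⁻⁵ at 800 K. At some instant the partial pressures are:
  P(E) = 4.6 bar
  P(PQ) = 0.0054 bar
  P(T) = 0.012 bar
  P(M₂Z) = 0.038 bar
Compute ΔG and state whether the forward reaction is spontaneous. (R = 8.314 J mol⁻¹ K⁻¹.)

Qₚ = P(M₂Z)²·P(E)³·P(PQ)³ / P(T)² = (0.038)²·(4.6)³·(0.0054)³ / (0.012)² = 1.54×10⁻⁴
ΔG = RT ln(Qₚ/Kₚ) = (8.314 J mol⁻¹ K⁻¹)(800 K) × ln(1.54×10⁻⁴/2.7×10⁻⁵)
   = (6.651 kJ/mol)(1.741) = 11.6 kJ/mol
ΔG > 0, so the forward reaction is non-spontaneous (proceeds in reverse).

ΔG = 11.6 kJ/mol; the forward reaction is non-spontaneous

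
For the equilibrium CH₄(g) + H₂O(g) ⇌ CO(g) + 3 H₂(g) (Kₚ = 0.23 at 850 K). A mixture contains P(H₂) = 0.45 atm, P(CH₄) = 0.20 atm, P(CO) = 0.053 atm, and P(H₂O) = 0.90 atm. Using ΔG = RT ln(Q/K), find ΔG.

ΔG = -15.2 kJ/mol

Qₚ = P(CO)·P(H₂)³ / (P(CH₄)·P(H₂O)) = (0.053)·(0.45)³ / ((0.20)·(0.90)) = 0.0268
ΔG = RT ln(Qₚ/Kₚ) = (8.314 J mol⁻¹ K⁻¹)(850 K) × ln(0.0268/0.23)
   = (7.067 kJ/mol)(-2.150) = -15.2 kJ/mol
ΔG < 0, so the forward reaction is spontaneous (proceeds forward).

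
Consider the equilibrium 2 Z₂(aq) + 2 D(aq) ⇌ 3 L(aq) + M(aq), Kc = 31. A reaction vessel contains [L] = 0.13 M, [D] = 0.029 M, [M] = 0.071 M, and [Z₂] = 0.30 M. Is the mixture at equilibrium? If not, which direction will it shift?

Qc = [L]³·[M] / ([Z₂]²·[D]²) = (0.13)³·(0.071) / ((0.30)²·(0.029)²) = 2.1
Qc = 2.1 < Kc = 31: net forward reaction.

no; Q < K, reaction proceeds forward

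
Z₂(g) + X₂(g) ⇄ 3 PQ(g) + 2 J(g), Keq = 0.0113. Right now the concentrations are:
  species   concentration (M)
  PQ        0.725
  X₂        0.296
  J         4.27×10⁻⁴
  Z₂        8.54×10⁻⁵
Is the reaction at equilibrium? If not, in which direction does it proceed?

forward (toward products)

Q = [PQ]³·[J]² / ([Z₂]·[X₂]) = (0.725)³·(4.27×10⁻⁴)² / ((8.54×10⁻⁵)·(0.296)) = 0.00275
Q = 0.00275 < Keq = 0.0113, so the forward reaction proceeds.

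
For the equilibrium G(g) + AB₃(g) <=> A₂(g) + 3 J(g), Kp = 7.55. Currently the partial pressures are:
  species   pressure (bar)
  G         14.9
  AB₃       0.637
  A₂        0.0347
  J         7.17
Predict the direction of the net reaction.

Qp = P(A₂)·P(J)³ / (P(G)·P(AB₃)) = (0.0347)·(7.17)³ / ((14.9)·(0.637)) = 1.35
Qp = 1.35 < Kp = 7.55, so the forward reaction proceeds.

forward (toward products)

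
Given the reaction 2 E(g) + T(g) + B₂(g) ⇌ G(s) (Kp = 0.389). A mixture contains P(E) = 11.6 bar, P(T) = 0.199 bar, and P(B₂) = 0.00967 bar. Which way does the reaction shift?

to the left

(G is a pure solid — omitted from Qp.)
Qp = 1 / (P(E)²·P(T)·P(B₂)) = 1 / ((11.6)²·(0.199)·(0.00967)) = 3.86
Qp = 3.86 > Kp = 0.389, so the reverse reaction proceeds.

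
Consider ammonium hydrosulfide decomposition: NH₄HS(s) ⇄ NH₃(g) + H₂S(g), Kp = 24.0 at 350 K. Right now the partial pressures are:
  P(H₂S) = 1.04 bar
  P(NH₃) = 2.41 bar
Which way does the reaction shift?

(NH₄HS is a pure solid — omitted from Qp.)
Qp = P(NH₃)·P(H₂S) = (2.41)·(1.04) = 2.51
Qp = 2.51 < Kp = 24.0, so the forward reaction proceeds.

to the right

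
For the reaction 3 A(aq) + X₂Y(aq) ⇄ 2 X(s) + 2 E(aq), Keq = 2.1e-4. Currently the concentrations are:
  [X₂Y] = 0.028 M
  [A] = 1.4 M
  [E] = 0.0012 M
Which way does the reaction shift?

(X is a pure solid — omitted from Q.)
Q = [E]² / ([A]³·[X₂Y]) = (0.0012)² / ((1.4)³·(0.028)) = 1.9e-5
Q = 1.9e-5 < Keq = 2.1e-4, so the forward reaction proceeds.

in the forward direction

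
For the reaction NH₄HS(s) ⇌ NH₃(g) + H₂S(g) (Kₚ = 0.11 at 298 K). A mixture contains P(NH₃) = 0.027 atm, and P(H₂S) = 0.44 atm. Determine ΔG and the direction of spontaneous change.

ΔG = -5.51 kJ/mol; the forward reaction is spontaneous

(NH₄HS is a pure solid — omitted from Qₚ.)
Qₚ = P(NH₃)·P(H₂S) = (0.027)·(0.44) = 0.0119
ΔG = RT ln(Qₚ/Kₚ) = (8.314 J mol⁻¹ K⁻¹)(298 K) × ln(0.0119/0.11)
   = (2.478 kJ/mol)(-2.224) = -5.51 kJ/mol
ΔG < 0, so the forward reaction is spontaneous (proceeds forward).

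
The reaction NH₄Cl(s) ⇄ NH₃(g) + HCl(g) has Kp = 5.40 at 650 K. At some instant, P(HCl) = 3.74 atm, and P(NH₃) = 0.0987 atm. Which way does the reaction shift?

(NH₄Cl is a pure solid — omitted from Qp.)
Qp = P(NH₃)·P(HCl) = (0.0987)·(3.74) = 0.369
Qp = 0.369 < Kp = 5.40, so the forward reaction proceeds.

toward products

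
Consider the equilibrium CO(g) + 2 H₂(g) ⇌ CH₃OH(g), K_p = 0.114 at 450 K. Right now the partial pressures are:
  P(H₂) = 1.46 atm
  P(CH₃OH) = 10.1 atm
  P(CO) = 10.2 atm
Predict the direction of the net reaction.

to the left

Q_p = P(CH₃OH) / (P(CO)·P(H₂)²) = (10.1) / ((10.2)·(1.46)²) = 0.465
Q_p = 0.465 > K_p = 0.114, so the reverse reaction proceeds.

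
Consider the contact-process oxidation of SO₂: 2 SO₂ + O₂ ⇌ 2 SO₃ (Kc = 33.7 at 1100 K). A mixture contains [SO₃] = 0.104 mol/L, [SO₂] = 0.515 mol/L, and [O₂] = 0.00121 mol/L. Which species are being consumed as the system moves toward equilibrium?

Qc = [SO₃]² / ([SO₂]²·[O₂]) = (0.104)² / ((0.515)²·(0.00121)) = 33.7
Qc = 33.7 = Kc; the system is at equilibrium.

none (at equilibrium)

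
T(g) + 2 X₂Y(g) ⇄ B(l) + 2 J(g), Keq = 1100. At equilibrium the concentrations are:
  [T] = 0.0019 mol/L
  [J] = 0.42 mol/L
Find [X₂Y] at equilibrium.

[X₂Y] = 0.29 mol/L

(B is a pure liquid — omitted from Keq.)
At equilibrium, Keq = [J]² / ([T]·[X₂Y]²) = 1100.
(0.42)² / ((0.0019)·([X₂Y])²) = 1100
[X₂Y]² = 0.0844 ⇒ [X₂Y] = 0.29 mol/L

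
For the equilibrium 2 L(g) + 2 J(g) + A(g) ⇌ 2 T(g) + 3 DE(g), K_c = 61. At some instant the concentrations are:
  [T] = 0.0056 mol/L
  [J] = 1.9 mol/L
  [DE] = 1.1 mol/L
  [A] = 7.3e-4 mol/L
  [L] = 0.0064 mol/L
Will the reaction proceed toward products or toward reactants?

toward reactants

Q_c = [T]²·[DE]³ / ([L]²·[J]²·[A]) = (0.0056)²·(1.1)³ / ((0.0064)²·(1.9)²·(7.3e-4)) = 390
Q_c = 390 > K_c = 61, so the reverse reaction proceeds.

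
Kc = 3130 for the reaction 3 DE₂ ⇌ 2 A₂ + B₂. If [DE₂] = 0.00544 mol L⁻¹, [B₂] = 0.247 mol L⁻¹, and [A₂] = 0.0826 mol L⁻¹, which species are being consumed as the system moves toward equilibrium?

A₂, B₂ (products)

Qc = [A₂]²·[B₂] / [DE₂]³ = (0.0826)²·(0.247) / (0.00544)³ = 10500
Qc = 10500 > Kc = 3130: net reverse reaction.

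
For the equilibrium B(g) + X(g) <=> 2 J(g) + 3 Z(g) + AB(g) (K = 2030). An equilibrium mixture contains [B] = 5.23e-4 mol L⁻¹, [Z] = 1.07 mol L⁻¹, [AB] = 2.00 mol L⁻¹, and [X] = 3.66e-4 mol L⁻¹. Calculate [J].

[J] = 0.0126 mol L⁻¹

At equilibrium, K = [J]²·[Z]³·[AB] / ([B]·[X]) = 2030.
([J])²·(1.07)³·(2.00) / ((5.23e-4)·(3.66e-4)) = 2030
[J]² = 1.59e-4 ⇒ [J] = 0.0126 mol L⁻¹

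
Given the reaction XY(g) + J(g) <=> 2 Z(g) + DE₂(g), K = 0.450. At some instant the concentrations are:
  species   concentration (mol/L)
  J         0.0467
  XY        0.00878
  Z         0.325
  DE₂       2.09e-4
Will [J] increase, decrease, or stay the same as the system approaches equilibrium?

decrease

Q = [Z]²·[DE₂] / ([XY]·[J]) = (0.325)²·(2.09e-4) / ((0.00878)·(0.0467)) = 0.0538
Q = 0.0538 < K = 0.450: net forward reaction.
J is a reactant, so it decreases.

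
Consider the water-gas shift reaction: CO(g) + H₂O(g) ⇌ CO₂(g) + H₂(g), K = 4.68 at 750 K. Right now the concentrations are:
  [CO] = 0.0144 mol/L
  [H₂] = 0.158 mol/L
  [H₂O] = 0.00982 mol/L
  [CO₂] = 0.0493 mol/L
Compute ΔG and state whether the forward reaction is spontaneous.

ΔG = 15.4 kJ/mol; the forward reaction is non-spontaneous

Q = [CO₂]·[H₂] / ([CO]·[H₂O]) = (0.0493)·(0.158) / ((0.0144)·(0.00982)) = 55.1
ΔG = RT ln(Q/K) = (8.314 J mol⁻¹ K⁻¹)(750 K) × ln(55.1/4.68)
   = (6.236 kJ/mol)(2.466) = 15.4 kJ/mol
ΔG > 0, so the forward reaction is non-spontaneous (proceeds in reverse).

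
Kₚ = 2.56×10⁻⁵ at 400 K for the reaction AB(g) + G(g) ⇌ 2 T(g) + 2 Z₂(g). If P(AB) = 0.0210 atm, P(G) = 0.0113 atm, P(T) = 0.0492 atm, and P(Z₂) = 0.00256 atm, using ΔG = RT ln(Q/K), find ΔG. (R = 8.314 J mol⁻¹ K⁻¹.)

ΔG = 3.19 kJ/mol

Qₚ = P(T)²·P(Z₂)² / (P(AB)·P(G)) = (0.0492)²·(0.00256)² / ((0.0210)·(0.0113)) = 6.69×10⁻⁵
ΔG = RT ln(Qₚ/Kₚ) = (8.314 J mol⁻¹ K⁻¹)(400 K) × ln(6.69×10⁻⁵/2.56×10⁻⁵)
   = (3.326 kJ/mol)(0.9606) = 3.19 kJ/mol
ΔG > 0, so the forward reaction is non-spontaneous (proceeds in reverse).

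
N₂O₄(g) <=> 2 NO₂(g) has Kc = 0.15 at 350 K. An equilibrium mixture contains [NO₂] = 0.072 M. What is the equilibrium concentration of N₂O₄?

At equilibrium, Kc = [NO₂]² / [N₂O₄] = 0.15.
(0.072)² / ([N₂O₄]) = 0.15
[N₂O₄] = 0.0346 = 0.035 M

[N₂O₄] = 0.035 M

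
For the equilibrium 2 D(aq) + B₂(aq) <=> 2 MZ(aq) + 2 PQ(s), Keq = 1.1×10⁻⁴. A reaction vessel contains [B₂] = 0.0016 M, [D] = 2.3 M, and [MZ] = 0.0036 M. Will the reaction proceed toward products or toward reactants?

(PQ is a pure solid — omitted from Q.)
Q = [MZ]² / ([D]²·[B₂]) = (0.0036)² / ((2.3)²·(0.0016)) = 0.0015
Q = 0.0015 > Keq = 1.1×10⁻⁴, so the reverse reaction proceeds.

toward reactants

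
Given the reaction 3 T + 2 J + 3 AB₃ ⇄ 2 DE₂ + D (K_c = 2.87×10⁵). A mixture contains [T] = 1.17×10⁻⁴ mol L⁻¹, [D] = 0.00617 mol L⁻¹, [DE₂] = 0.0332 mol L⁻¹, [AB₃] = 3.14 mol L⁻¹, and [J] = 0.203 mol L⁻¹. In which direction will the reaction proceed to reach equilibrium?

Q_c = [DE₂]²·[D] / ([T]³·[J]²·[AB₃]³) = (0.0332)²·(0.00617) / ((1.17×10⁻⁴)³·(0.203)²·(3.14)³) = 3.33×10⁶
Q_c = 3.33×10⁶ > K_c = 2.87×10⁵, so the reverse reaction proceeds.

toward reactants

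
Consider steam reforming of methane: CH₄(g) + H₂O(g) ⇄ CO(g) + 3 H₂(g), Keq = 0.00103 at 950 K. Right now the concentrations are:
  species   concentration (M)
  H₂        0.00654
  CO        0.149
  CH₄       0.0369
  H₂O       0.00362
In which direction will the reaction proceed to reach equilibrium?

Q = [CO]·[H₂]³ / ([CH₄]·[H₂O]) = (0.149)·(0.00654)³ / ((0.0369)·(0.00362)) = 3.12×10⁻⁴
Q = 3.12×10⁻⁴ < Keq = 0.00103, so the forward reaction proceeds.

to the right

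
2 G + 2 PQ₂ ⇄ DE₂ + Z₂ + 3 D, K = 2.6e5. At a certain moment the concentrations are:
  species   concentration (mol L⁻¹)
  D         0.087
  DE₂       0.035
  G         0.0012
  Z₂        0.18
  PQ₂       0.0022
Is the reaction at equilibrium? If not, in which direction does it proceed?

in the reverse direction

Q = [DE₂]·[Z₂]·[D]³ / ([G]²·[PQ₂]²) = (0.035)·(0.18)·(0.087)³ / ((0.0012)²·(0.0022)²) = 6.0e5
Q = 6.0e5 > K = 2.6e5, so the reverse reaction proceeds.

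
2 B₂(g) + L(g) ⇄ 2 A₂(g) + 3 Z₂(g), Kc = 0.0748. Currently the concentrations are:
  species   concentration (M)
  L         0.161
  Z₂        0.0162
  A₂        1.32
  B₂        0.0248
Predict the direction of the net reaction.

at equilibrium

Qc = [A₂]²·[Z₂]³ / ([B₂]²·[L]) = (1.32)²·(0.0162)³ / ((0.0248)²·(0.161)) = 0.0748
Qc = 0.0748 = Kc, so the system is already at equilibrium.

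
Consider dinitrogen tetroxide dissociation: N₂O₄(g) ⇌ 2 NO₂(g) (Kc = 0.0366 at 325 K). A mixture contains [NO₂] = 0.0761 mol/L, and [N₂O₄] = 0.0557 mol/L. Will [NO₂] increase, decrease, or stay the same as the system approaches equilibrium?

decrease

Qc = [NO₂]² / [N₂O₄] = (0.0761)² / (0.0557) = 0.104
Qc = 0.104 > Kc = 0.0366: net reverse reaction.
NO₂ is a product, so it decreases.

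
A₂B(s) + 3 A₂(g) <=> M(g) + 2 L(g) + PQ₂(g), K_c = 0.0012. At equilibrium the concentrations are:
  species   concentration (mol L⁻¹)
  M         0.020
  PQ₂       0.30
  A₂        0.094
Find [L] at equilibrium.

(A₂B is a pure solid — omitted from K_c.)
At equilibrium, K_c = [M]·[L]²·[PQ₂] / [A₂]³ = 0.0012.
(0.020)·([L])²·(0.30) / (0.094)³ = 0.0012
[L]² = 1.66×10⁻⁴ ⇒ [L] = 0.013 mol L⁻¹

[L] = 0.013 mol L⁻¹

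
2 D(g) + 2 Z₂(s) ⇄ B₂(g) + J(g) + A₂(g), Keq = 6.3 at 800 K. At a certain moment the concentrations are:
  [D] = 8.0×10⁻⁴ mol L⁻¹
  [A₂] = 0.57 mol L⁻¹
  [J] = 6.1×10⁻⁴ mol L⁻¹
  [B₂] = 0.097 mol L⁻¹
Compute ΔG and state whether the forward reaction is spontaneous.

ΔG = 14.1 kJ/mol; the forward reaction is non-spontaneous

(Z₂ is a pure solid — omitted from Q.)
Q = [B₂]·[J]·[A₂] / [D]² = (0.097)·(6.1×10⁻⁴)·(0.57) / (8.0×10⁻⁴)² = 52.7
ΔG = RT ln(Q/Keq) = (8.314 J mol⁻¹ K⁻¹)(800 K) × ln(52.7/6.3)
   = (6.651 kJ/mol)(2.124) = 14.1 kJ/mol
ΔG > 0, so the forward reaction is non-spontaneous (proceeds in reverse).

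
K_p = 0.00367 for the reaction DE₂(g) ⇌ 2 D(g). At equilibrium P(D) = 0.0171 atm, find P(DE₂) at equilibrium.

P(DE₂) = 0.0797 atm

At equilibrium, K_p = P(D)² / P(DE₂) = 0.00367.
(0.0171)² / (P(DE₂)) = 0.00367
P(DE₂) = 0.0797 atm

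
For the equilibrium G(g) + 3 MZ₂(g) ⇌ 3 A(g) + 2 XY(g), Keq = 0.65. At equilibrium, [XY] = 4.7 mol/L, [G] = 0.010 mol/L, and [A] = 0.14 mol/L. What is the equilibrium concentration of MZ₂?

[MZ₂] = 2.1 mol/L

At equilibrium, Keq = [A]³·[XY]² / ([G]·[MZ₂]³) = 0.65.
(0.14)³·(4.7)² / ((0.010)·([MZ₂])³) = 0.65
[MZ₂]³ = 9.33 ⇒ [MZ₂] = 2.1 mol/L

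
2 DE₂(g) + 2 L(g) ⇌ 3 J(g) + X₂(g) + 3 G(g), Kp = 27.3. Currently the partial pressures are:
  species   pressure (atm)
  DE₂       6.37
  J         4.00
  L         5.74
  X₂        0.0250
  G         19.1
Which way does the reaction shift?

toward products

Qp = P(J)³·P(X₂)·P(G)³ / (P(DE₂)²·P(L)²) = (4.00)³·(0.0250)·(19.1)³ / ((6.37)²·(5.74)²) = 8.34
Qp = 8.34 < Kp = 27.3, so the forward reaction proceeds.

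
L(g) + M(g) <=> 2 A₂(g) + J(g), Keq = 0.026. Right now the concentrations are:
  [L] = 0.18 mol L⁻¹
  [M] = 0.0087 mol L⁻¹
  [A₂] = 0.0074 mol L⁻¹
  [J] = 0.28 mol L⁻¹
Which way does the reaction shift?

Q = [A₂]²·[J] / ([L]·[M]) = (0.0074)²·(0.28) / ((0.18)·(0.0087)) = 0.0098
Q = 0.0098 < Keq = 0.026, so the forward reaction proceeds.

forward (toward products)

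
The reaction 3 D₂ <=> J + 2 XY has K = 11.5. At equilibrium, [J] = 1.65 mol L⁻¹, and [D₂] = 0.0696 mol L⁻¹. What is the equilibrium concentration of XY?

[XY] = 0.0485 mol L⁻¹

At equilibrium, K = [J]·[XY]² / [D₂]³ = 11.5.
(1.65)·([XY])² / (0.0696)³ = 11.5
[XY]² = 0.00235 ⇒ [XY] = 0.0485 mol L⁻¹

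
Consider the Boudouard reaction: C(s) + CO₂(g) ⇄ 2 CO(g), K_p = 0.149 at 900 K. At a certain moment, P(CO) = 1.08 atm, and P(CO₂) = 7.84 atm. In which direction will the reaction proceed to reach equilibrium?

(C is a pure solid — omitted from Q_p.)
Q_p = P(CO)² / P(CO₂) = (1.08)² / (7.84) = 0.149
Q_p = 0.149 = K_p, so the system is already at equilibrium.

neither direction; the system is at equilibrium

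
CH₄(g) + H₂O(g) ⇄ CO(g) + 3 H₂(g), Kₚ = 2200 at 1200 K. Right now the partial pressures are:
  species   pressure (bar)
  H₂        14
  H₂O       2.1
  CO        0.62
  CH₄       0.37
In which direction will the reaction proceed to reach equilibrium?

no net change (already at equilibrium)

Qₚ = P(CO)·P(H₂)³ / (P(CH₄)·P(H₂O)) = (0.62)·(14)³ / ((0.37)·(2.1)) = 2200
Qₚ = 2200 = Kₚ, so the system is already at equilibrium.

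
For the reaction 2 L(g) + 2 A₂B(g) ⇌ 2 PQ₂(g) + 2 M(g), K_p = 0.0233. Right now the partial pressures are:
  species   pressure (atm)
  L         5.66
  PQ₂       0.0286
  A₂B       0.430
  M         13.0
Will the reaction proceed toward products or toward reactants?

Q_p = P(PQ₂)²·P(M)² / (P(L)²·P(A₂B)²) = (0.0286)²·(13.0)² / ((5.66)²·(0.430)²) = 0.0233
Q_p = 0.0233 = K_p, so the system is already at equilibrium.

neither direction; the system is at equilibrium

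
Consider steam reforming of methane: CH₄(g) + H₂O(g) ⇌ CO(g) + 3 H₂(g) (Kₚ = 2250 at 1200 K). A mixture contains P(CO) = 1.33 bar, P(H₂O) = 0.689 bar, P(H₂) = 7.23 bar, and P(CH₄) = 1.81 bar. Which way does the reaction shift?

Qₚ = P(CO)·P(H₂)³ / (P(CH₄)·P(H₂O)) = (1.33)·(7.23)³ / ((1.81)·(0.689)) = 403
Qₚ = 403 < Kₚ = 2250, so the forward reaction proceeds.

forward (toward products)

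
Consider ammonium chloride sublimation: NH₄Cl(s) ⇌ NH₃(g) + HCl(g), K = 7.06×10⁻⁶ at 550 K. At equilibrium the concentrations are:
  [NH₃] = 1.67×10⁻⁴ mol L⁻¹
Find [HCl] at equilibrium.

(NH₄Cl is a pure solid — omitted from K.)
At equilibrium, K = [NH₃]·[HCl] = 7.06×10⁻⁶.
(1.67×10⁻⁴)·([HCl]) = 7.06×10⁻⁶
[HCl] = 0.0423 mol L⁻¹

[HCl] = 0.0423 mol L⁻¹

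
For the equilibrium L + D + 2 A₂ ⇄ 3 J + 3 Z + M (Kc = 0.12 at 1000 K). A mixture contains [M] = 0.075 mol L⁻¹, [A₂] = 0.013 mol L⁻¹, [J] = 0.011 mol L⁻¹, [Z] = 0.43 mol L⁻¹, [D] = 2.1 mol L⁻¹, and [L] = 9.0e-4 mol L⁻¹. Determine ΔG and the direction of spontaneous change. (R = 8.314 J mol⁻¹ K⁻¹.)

ΔG = -13.1 kJ/mol; the forward reaction is spontaneous

Qc = [J]³·[Z]³·[M] / ([L]·[D]·[A₂]²) = (0.011)³·(0.43)³·(0.075) / ((9.0e-4)·(2.1)·(0.013)²) = 0.0248
ΔG = RT ln(Qc/Kc) = (8.314 J mol⁻¹ K⁻¹)(1000 K) × ln(0.0248/0.12)
   = (8.314 kJ/mol)(-1.577) = -13.1 kJ/mol
ΔG < 0, so the forward reaction is spontaneous (proceeds forward).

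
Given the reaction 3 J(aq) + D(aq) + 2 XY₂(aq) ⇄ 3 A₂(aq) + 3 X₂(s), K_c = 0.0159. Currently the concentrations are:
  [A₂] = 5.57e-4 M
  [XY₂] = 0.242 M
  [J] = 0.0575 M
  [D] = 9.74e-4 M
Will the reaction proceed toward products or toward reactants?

(X₂ is a pure solid — omitted from Q_c.)
Q_c = [A₂]³ / ([J]³·[D]·[XY₂]²) = (5.57e-4)³ / ((0.0575)³·(9.74e-4)·(0.242)²) = 0.0159
Q_c = 0.0159 = K_c, so the system is already at equilibrium.

no net change (already at equilibrium)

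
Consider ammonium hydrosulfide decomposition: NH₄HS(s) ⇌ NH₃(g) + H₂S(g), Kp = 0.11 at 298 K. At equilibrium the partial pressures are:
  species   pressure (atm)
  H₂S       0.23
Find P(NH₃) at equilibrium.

(NH₄HS is a pure solid — omitted from Kp.)
At equilibrium, Kp = P(NH₃)·P(H₂S) = 0.11.
(P(NH₃))·(0.23) = 0.11
P(NH₃) = 0.478 = 0.48 atm

P(NH₃) = 0.48 atm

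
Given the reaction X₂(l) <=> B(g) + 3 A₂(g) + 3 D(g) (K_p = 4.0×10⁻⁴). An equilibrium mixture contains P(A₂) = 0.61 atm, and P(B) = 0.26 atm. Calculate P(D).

(X₂ is a pure liquid — omitted from K_p.)
At equilibrium, K_p = P(B)·P(A₂)³·P(D)³ = 4.0×10⁻⁴.
(0.26)·(0.61)³·(P(D))³ = 4.0×10⁻⁴
P(D)³ = 0.00678 ⇒ P(D) = 0.19 atm

P(D) = 0.19 atm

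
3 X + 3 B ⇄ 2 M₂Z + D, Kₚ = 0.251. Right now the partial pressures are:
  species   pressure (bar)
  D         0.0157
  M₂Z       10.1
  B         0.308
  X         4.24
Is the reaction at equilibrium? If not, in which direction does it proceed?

toward reactants

Qₚ = P(M₂Z)²·P(D) / (P(X)³·P(B)³) = (10.1)²·(0.0157) / ((4.24)³·(0.308)³) = 0.719
Qₚ = 0.719 > Kₚ = 0.251, so the reverse reaction proceeds.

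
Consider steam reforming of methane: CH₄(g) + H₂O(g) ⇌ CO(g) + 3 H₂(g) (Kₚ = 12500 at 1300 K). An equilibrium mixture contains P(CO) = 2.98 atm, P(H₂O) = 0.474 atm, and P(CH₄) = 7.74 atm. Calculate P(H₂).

P(H₂) = 24.9 atm

At equilibrium, Kₚ = P(CO)·P(H₂)³ / (P(CH₄)·P(H₂O)) = 12500.
(2.98)·(P(H₂))³ / ((7.74)·(0.474)) = 12500
P(H₂)³ = 15400 ⇒ P(H₂) = 24.9 atm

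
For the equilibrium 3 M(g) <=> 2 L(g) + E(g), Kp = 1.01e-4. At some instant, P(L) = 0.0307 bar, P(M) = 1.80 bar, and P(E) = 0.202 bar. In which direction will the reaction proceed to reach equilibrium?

Qp = P(L)²·P(E) / P(M)³ = (0.0307)²·(0.202) / (1.80)³ = 3.26e-5
Qp = 3.26e-5 < Kp = 1.01e-4, so the forward reaction proceeds.

toward products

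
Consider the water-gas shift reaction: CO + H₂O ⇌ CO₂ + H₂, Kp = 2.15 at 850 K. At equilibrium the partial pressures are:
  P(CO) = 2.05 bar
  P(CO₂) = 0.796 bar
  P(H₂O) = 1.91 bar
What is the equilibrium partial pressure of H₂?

At equilibrium, Kp = P(CO₂)·P(H₂) / (P(CO)·P(H₂O)) = 2.15.
(0.796)·(P(H₂)) / ((2.05)·(1.91)) = 2.15
P(H₂) = 10.6 bar

P(H₂) = 10.6 bar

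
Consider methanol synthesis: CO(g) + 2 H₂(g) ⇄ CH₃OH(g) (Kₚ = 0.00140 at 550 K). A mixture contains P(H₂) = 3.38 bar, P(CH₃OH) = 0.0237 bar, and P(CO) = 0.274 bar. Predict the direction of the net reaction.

Qₚ = P(CH₃OH) / (P(CO)·P(H₂)²) = (0.0237) / ((0.274)·(3.38)²) = 0.00757
Qₚ = 0.00757 > Kₚ = 0.00140, so the reverse reaction proceeds.

reverse (toward reactants)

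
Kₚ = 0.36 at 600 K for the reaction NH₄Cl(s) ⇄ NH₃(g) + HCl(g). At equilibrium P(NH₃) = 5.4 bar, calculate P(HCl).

(NH₄Cl is a pure solid — omitted from Kₚ.)
At equilibrium, Kₚ = P(NH₃)·P(HCl) = 0.36.
(5.4)·(P(HCl)) = 0.36
P(HCl) = 0.0667 = 0.067 bar

P(HCl) = 0.067 bar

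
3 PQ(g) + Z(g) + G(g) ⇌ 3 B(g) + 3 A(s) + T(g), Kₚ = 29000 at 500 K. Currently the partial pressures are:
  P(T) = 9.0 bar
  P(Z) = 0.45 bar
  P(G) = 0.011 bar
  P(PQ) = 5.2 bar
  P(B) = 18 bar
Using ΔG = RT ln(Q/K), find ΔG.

(A is a pure solid — omitted from Qₚ.)
Qₚ = P(B)³·P(T) / (P(PQ)³·P(Z)·P(G)) = (18)³·(9.0) / ((5.2)³·(0.45)·(0.011)) = 75400
ΔG = RT ln(Qₚ/Kₚ) = (8.314 J mol⁻¹ K⁻¹)(500 K) × ln(75400/29000)
   = (4.157 kJ/mol)(0.9555) = 3.97 kJ/mol
ΔG > 0, so the forward reaction is non-spontaneous (proceeds in reverse).

ΔG = 3.97 kJ/mol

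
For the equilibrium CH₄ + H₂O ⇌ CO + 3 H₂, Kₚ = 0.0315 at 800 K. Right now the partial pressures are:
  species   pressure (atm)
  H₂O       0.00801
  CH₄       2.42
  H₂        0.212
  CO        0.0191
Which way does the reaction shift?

toward products

Qₚ = P(CO)·P(H₂)³ / (P(CH₄)·P(H₂O)) = (0.0191)·(0.212)³ / ((2.42)·(0.00801)) = 0.00939
Qₚ = 0.00939 < Kₚ = 0.0315, so the forward reaction proceeds.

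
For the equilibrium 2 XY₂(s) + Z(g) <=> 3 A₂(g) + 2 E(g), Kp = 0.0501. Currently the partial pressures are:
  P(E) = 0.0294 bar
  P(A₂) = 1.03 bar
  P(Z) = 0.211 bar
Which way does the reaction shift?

(XY₂ is a pure solid — omitted from Qp.)
Qp = P(A₂)³·P(E)² / P(Z) = (1.03)³·(0.0294)² / (0.211) = 0.00448
Qp = 0.00448 < Kp = 0.0501, so the forward reaction proceeds.

forward (toward products)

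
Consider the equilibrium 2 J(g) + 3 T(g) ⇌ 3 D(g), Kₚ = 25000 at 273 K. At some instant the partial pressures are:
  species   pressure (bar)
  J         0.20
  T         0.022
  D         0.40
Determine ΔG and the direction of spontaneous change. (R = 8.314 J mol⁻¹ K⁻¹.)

Qₚ = P(D)³ / (P(J)²·P(T)³) = (0.40)³ / ((0.20)²·(0.022)³) = 1.50×10⁵
ΔG = RT ln(Qₚ/Kₚ) = (8.314 J mol⁻¹ K⁻¹)(273 K) × ln(1.50×10⁵/25000)
   = (2.270 kJ/mol)(1.792) = 4.07 kJ/mol
ΔG > 0, so the forward reaction is non-spontaneous (proceeds in reverse).

ΔG = 4.07 kJ/mol; the forward reaction is non-spontaneous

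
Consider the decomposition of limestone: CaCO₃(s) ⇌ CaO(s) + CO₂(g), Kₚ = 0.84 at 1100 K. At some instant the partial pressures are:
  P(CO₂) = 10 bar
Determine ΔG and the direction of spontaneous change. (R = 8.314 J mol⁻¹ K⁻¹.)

ΔG = 22.7 kJ/mol; the forward reaction is non-spontaneous

(CaCO₃, CaO are pure solids — omitted from Qₚ.)
Qₚ = P(CO₂) = 10.0
ΔG = RT ln(Qₚ/Kₚ) = (8.314 J mol⁻¹ K⁻¹)(1100 K) × ln(10.0/0.84)
   = (9.145 kJ/mol)(2.477) = 22.7 kJ/mol
ΔG > 0, so the forward reaction is non-spontaneous (proceeds in reverse).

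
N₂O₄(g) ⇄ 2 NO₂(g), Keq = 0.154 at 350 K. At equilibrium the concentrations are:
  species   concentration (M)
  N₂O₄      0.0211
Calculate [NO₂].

At equilibrium, Keq = [NO₂]² / [N₂O₄] = 0.154.
([NO₂])² / (0.0211) = 0.154
[NO₂]² = 0.00325 ⇒ [NO₂] = 0.0570 M

[NO₂] = 0.0570 M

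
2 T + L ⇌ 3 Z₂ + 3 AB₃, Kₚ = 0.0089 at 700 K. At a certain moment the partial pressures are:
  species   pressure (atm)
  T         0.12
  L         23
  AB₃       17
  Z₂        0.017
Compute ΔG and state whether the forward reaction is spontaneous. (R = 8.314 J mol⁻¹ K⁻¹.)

ΔG = 12.2 kJ/mol; the forward reaction is non-spontaneous

Qₚ = P(Z₂)³·P(AB₃)³ / (P(T)²·P(L)) = (0.017)³·(17)³ / ((0.12)²·(23)) = 0.0729
ΔG = RT ln(Qₚ/Kₚ) = (8.314 J mol⁻¹ K⁻¹)(700 K) × ln(0.0729/0.0089)
   = (5.820 kJ/mol)(2.103) = 12.2 kJ/mol
ΔG > 0, so the forward reaction is non-spontaneous (proceeds in reverse).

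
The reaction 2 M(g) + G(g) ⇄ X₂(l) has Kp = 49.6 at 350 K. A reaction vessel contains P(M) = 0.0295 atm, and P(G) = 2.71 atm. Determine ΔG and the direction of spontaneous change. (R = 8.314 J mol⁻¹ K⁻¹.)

ΔG = 6.24 kJ/mol; the forward reaction is non-spontaneous

(X₂ is a pure liquid — omitted from Qp.)
Qp = 1 / (P(M)²·P(G)) = 1 / ((0.0295)²·(2.71)) = 424
ΔG = RT ln(Qp/Kp) = (8.314 J mol⁻¹ K⁻¹)(350 K) × ln(424/49.6)
   = (2.910 kJ/mol)(2.146) = 6.24 kJ/mol
ΔG > 0, so the forward reaction is non-spontaneous (proceeds in reverse).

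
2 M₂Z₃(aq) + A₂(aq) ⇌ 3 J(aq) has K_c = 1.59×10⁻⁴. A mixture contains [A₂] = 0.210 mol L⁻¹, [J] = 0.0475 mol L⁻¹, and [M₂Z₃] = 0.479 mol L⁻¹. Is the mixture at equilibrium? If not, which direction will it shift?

Q_c = [J]³ / ([M₂Z₃]²·[A₂]) = (0.0475)³ / ((0.479)²·(0.210)) = 0.00222
Q_c = 0.00222 > K_c = 1.59×10⁻⁴: net reverse reaction.

no; Q > K, reaction proceeds in reverse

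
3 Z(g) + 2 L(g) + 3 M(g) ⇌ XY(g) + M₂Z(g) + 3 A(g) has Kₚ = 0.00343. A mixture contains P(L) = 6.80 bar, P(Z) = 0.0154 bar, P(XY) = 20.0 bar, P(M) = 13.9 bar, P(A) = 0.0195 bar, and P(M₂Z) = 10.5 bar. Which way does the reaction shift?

neither direction; the system is at equilibrium

Qₚ = P(XY)·P(M₂Z)·P(A)³ / (P(Z)³·P(L)²·P(M)³) = (20.0)·(10.5)·(0.0195)³ / ((0.0154)³·(6.80)²·(13.9)³) = 0.00343
Qₚ = 0.00343 = Kₚ, so the system is already at equilibrium.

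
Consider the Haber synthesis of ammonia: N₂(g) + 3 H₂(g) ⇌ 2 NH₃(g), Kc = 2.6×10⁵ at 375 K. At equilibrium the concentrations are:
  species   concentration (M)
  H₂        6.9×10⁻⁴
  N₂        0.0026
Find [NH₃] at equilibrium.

[NH₃] = 4.7×10⁻⁴ M

At equilibrium, Kc = [NH₃]² / ([N₂]·[H₂]³) = 2.6×10⁵.
([NH₃])² / ((0.0026)·(6.9×10⁻⁴)³) = 2.6×10⁵
[NH₃]² = 2.22×10⁻⁷ ⇒ [NH₃] = 4.7×10⁻⁴ M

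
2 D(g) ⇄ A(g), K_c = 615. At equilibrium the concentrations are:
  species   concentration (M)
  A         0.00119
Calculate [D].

At equilibrium, K_c = [A] / [D]² = 615.
(0.00119) / ([D])² = 615
[D]² = 1.93×10⁻⁶ ⇒ [D] = 0.00139 M

[D] = 0.00139 M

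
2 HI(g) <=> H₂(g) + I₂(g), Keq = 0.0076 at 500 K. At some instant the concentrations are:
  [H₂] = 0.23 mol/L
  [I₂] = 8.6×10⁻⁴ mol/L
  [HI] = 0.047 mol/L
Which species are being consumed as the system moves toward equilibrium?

H₂, I₂ (products)

Q = [H₂]·[I₂] / [HI]² = (0.23)·(8.6×10⁻⁴) / (0.047)² = 0.090
Q = 0.090 > Keq = 0.0076: net reverse reaction.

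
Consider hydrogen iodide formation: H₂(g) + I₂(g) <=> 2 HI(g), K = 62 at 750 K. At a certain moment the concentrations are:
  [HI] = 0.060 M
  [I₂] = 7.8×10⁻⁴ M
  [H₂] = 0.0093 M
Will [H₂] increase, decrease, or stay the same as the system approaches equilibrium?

Q = [HI]² / ([H₂]·[I₂]) = (0.060)² / ((0.0093)·(7.8×10⁻⁴)) = 500
Q = 500 > K = 62: net reverse reaction.
H₂ is a reactant, so it increases.

increase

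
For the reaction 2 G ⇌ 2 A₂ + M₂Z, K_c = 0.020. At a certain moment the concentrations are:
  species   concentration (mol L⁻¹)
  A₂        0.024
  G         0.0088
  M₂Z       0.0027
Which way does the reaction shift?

Q_c = [A₂]²·[M₂Z] / [G]² = (0.024)²·(0.0027) / (0.0088)² = 0.020
Q_c = 0.020 = K_c, so the system is already at equilibrium.

no net change (already at equilibrium)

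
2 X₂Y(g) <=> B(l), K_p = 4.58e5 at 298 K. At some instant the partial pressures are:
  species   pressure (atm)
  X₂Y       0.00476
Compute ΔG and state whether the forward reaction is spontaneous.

ΔG = -5.80 kJ/mol; the forward reaction is spontaneous

(B is a pure liquid — omitted from Q_p.)
Q_p = 1 / P(X₂Y)² = 1 / (0.00476)² = 44100
ΔG = RT ln(Q_p/K_p) = (8.314 J mol⁻¹ K⁻¹)(298 K) × ln(44100/4.58e5)
   = (2.478 kJ/mol)(-2.340) = -5.80 kJ/mol
ΔG < 0, so the forward reaction is spontaneous (proceeds forward).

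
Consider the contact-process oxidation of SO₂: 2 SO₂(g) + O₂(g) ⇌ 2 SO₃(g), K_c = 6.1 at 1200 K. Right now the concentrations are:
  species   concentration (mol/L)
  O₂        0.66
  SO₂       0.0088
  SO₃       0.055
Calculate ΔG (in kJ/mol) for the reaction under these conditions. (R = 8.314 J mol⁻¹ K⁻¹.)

Q_c = [SO₃]² / ([SO₂]²·[O₂]) = (0.055)² / ((0.0088)²·(0.66)) = 59.2
ΔG = RT ln(Q_c/K_c) = (8.314 J mol⁻¹ K⁻¹)(1200 K) × ln(59.2/6.1)
   = (9.977 kJ/mol)(2.273) = 22.7 kJ/mol
ΔG > 0, so the forward reaction is non-spontaneous (proceeds in reverse).

ΔG = 22.7 kJ/mol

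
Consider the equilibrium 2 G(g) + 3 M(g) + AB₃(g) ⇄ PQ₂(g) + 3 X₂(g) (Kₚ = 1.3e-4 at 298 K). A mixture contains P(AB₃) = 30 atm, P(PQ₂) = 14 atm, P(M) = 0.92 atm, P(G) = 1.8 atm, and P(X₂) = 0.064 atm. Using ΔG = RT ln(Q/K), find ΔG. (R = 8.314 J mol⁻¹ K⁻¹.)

Qₚ = P(PQ₂)·P(X₂)³ / (P(G)²·P(M)³·P(AB₃)) = (14)·(0.064)³ / ((1.8)²·(0.92)³·(30)) = 4.85e-5
ΔG = RT ln(Qₚ/Kₚ) = (8.314 J mol⁻¹ K⁻¹)(298 K) × ln(4.85e-5/1.3e-4)
   = (2.478 kJ/mol)(-0.9860) = -2.44 kJ/mol
ΔG < 0, so the forward reaction is spontaneous (proceeds forward).

ΔG = -2.44 kJ/mol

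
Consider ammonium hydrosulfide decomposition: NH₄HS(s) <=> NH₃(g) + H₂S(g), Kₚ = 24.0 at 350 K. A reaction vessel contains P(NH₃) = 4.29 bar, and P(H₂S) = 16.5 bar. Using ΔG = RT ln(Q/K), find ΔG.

ΔG = 3.15 kJ/mol

(NH₄HS is a pure solid — omitted from Qₚ.)
Qₚ = P(NH₃)·P(H₂S) = (4.29)·(16.5) = 70.8
ΔG = RT ln(Qₚ/Kₚ) = (8.314 J mol⁻¹ K⁻¹)(350 K) × ln(70.8/24.0)
   = (2.910 kJ/mol)(1.082) = 3.15 kJ/mol
ΔG > 0, so the forward reaction is non-spontaneous (proceeds in reverse).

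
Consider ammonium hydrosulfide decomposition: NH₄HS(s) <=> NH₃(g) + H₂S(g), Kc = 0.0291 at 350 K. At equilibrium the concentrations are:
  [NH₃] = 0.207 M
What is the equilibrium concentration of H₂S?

[H₂S] = 0.141 M

(NH₄HS is a pure solid — omitted from Kc.)
At equilibrium, Kc = [NH₃]·[H₂S] = 0.0291.
(0.207)·([H₂S]) = 0.0291
[H₂S] = 0.141 M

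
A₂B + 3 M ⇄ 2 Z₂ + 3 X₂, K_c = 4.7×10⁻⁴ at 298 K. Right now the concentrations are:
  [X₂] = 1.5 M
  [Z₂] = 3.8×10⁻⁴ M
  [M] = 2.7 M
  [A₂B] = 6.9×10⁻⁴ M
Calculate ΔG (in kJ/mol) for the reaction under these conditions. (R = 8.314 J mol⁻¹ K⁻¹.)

Q_c = [Z₂]²·[X₂]³ / ([A₂B]·[M]³) = (3.8×10⁻⁴)²·(1.5)³ / ((6.9×10⁻⁴)·(2.7)³) = 3.59×10⁻⁵
ΔG = RT ln(Q_c/K_c) = (8.314 J mol⁻¹ K⁻¹)(298 K) × ln(3.59×10⁻⁵/4.7×10⁻⁴)
   = (2.478 kJ/mol)(-2.572) = -6.37 kJ/mol
ΔG < 0, so the forward reaction is spontaneous (proceeds forward).

ΔG = -6.37 kJ/mol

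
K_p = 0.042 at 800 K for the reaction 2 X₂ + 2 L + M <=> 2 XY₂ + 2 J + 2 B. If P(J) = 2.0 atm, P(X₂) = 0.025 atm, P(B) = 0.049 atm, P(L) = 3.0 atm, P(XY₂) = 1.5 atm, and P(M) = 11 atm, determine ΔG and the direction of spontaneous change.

Q_p = P(XY₂)²·P(J)²·P(B)² / (P(X₂)²·P(L)²·P(M)) = (1.5)²·(2.0)²·(0.049)² / ((0.025)²·(3.0)²·(11)) = 0.349
ΔG = RT ln(Q_p/K_p) = (8.314 J mol⁻¹ K⁻¹)(800 K) × ln(0.349/0.042)
   = (6.651 kJ/mol)(2.117) = 14.1 kJ/mol
ΔG > 0, so the forward reaction is non-spontaneous (proceeds in reverse).

ΔG = 14.1 kJ/mol; the forward reaction is non-spontaneous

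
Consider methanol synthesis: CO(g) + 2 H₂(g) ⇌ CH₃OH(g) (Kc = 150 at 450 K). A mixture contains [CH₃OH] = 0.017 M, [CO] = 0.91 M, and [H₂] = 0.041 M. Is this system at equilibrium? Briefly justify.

Qc = [CH₃OH] / ([CO]·[H₂]²) = (0.017) / ((0.91)·(0.041)²) = 11
Qc = 11 < Kc = 150: net forward reaction.

no; Q < K, reaction proceeds forward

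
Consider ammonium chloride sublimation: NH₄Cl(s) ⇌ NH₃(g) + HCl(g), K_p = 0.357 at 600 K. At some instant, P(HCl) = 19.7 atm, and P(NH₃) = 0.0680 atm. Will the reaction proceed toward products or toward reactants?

(NH₄Cl is a pure solid — omitted from Q_p.)
Q_p = P(NH₃)·P(HCl) = (0.0680)·(19.7) = 1.34
Q_p = 1.34 > K_p = 0.357, so the reverse reaction proceeds.

toward reactants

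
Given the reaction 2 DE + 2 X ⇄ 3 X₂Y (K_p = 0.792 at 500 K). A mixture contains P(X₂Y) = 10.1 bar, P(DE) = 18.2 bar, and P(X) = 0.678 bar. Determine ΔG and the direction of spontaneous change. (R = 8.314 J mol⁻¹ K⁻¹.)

Q_p = P(X₂Y)³ / (P(DE)²·P(X)²) = (10.1)³ / ((18.2)²·(0.678)²) = 6.77
ΔG = RT ln(Q_p/K_p) = (8.314 J mol⁻¹ K⁻¹)(500 K) × ln(6.77/0.792)
   = (4.157 kJ/mol)(2.146) = 8.92 kJ/mol
ΔG > 0, so the forward reaction is non-spontaneous (proceeds in reverse).

ΔG = 8.92 kJ/mol; the forward reaction is non-spontaneous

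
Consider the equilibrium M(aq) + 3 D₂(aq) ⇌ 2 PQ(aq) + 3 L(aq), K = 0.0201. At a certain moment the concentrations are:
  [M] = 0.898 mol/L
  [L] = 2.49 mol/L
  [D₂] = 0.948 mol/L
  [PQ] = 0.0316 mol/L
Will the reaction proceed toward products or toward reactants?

at equilibrium

Q = [PQ]²·[L]³ / ([M]·[D₂]³) = (0.0316)²·(2.49)³ / ((0.898)·(0.948)³) = 0.0201
Q = 0.0201 = K, so the system is already at equilibrium.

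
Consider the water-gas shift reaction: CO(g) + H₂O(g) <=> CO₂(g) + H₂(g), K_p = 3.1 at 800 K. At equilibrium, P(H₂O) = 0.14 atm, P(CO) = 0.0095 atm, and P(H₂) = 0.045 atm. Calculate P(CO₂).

At equilibrium, K_p = P(CO₂)·P(H₂) / (P(CO)·P(H₂O)) = 3.1.
(P(CO₂))·(0.045) / ((0.0095)·(0.14)) = 3.1
P(CO₂) = 0.0916 = 0.092 atm

P(CO₂) = 0.092 atm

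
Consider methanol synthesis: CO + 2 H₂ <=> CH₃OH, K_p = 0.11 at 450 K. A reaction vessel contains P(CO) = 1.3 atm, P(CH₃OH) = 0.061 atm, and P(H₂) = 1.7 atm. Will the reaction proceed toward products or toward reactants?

toward products

Q_p = P(CH₃OH) / (P(CO)·P(H₂)²) = (0.061) / ((1.3)·(1.7)²) = 0.016
Q_p = 0.016 < K_p = 0.11, so the forward reaction proceeds.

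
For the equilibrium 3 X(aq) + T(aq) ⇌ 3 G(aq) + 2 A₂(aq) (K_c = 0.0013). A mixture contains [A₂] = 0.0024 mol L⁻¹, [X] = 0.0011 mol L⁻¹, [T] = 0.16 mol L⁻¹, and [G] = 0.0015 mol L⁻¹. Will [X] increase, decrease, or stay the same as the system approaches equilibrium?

Q_c = [G]³·[A₂]² / ([X]³·[T]) = (0.0015)³·(0.0024)² / ((0.0011)³·(0.16)) = 9.1e-5
Q_c = 9.1e-5 < K_c = 0.0013: net forward reaction.
X is a reactant, so it decreases.

decrease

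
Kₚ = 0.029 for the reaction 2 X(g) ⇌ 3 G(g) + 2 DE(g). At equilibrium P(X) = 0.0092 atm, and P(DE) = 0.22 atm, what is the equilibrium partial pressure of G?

P(G) = 0.037 atm

At equilibrium, Kₚ = P(G)³·P(DE)² / P(X)² = 0.029.
(P(G))³·(0.22)² / (0.0092)² = 0.029
P(G)³ = 5.07e-5 ⇒ P(G) = 0.037 atm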